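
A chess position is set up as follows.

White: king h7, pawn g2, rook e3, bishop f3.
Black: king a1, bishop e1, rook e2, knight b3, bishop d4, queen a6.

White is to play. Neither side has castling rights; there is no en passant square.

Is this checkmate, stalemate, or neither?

neither

White to move; white king on h7.
In check: no.
Legal moves for White include: Kg8, Ba8, Bb7, Bc6, Bh5, Bd5, Bg4, Be4, Bxe2, Re8, Re7, Re6, Re5, Re4, Rd3, Rc3, Rxb3, Rxe2, ... (list truncated; more exist).
White has legal moves and is not in check → neither.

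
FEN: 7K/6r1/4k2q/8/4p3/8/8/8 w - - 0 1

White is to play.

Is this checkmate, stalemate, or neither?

checkmate

White to move; white king on h8.
In check: yes, from the black queen on h6.
King squares — g7: attacked by Qh6; h7: attacked by Qh6; g8: attacked by Rg7.
Legal moves for White: none.
In check with no legal moves → checkmate.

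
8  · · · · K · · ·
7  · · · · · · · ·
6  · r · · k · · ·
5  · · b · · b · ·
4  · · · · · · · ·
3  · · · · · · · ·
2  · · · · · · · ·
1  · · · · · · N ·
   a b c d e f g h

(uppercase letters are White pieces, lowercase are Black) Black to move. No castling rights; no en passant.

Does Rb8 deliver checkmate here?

yes

After Rb8: white king on e8; in check: yes, from the black rook on b8.
King squares — d7: attacked by Ke6; e7: attacked by Bc5; f7: attacked by Ke6; d8: attacked by Rb8; f8: attacked by Bc5.
White has no legal moves → checkmate.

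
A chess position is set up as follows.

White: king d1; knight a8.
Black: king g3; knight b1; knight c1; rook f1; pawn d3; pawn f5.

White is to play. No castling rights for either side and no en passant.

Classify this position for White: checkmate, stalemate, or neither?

White to move; white king on d1.
In check: yes, from the black rook on f1.
King squares — c1: attacked by Rf1; e1: attacked by Rf1; c2: attacked by Pd3; d2: attacked by Nb1; e2: attacked by Nc1.
Legal moves for White: none.
In check with no legal moves → checkmate.

checkmate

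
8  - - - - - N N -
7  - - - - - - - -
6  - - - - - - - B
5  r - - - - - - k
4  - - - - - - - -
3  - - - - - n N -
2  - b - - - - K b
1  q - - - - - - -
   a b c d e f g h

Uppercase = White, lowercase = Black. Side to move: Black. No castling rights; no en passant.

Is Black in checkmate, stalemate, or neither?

Black to move; black king on h5.
In check: yes, from the white knight on g3.
Legal moves for Black: Kh4, Kg4, Bxg3.
Black is in check but has 3 legal moves → neither.

neither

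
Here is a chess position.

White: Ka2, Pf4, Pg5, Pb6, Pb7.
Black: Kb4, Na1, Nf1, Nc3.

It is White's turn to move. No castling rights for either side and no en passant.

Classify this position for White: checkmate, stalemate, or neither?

White to move; white king on a2.
In check: yes, from the black knight on c3.
King squares — a1: available; b1: attacked by Nc3; b2: available; a3: attacked by Kb4; b3: attacked by Na1.
Legal moves for White: Kb2, Kxa1.
White is in check but has 2 legal moves → neither.

neither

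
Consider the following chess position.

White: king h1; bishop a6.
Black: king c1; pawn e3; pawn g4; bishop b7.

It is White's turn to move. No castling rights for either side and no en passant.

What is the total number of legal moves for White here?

3

White to move; king on h1.
In check: yes, from the black bishop on b7.
Legal moves: Kh2, Kg1, Bxb7.
Count: 3.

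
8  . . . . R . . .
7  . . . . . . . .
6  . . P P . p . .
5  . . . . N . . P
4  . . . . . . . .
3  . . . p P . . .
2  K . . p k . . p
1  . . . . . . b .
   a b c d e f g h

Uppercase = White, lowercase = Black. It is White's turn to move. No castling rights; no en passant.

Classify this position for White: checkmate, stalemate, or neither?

neither

White to move; white king on a2.
In check: no.
Legal moves for White include: Rh8, Rg8, Rf8, Rd8, Rc8, Rb8, Ra8, Re7, Re6, Nf7, Nd7, Ng6, Ng4, Nc4, Nf3, Nxd3, Kb3, Ka3, ... (list truncated; more exist).
White has legal moves and is not in check → neither.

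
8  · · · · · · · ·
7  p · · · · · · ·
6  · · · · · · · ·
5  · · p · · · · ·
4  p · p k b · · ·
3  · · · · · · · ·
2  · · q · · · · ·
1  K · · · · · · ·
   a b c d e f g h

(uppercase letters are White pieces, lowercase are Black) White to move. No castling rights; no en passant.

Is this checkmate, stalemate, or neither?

stalemate

White to move; white king on a1.
In check: no.
King squares — b1: attacked by Qc2; a2: attacked by Qc2; b2: attacked by Qc2.
Legal moves for White: none.
Not in check and no legal moves → stalemate.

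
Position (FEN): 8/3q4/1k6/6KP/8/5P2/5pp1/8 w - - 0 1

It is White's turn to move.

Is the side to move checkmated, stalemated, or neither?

White to move; white king on g5.
In check: no.
Legal moves for White: Kh6, Kg6, Kf6, Kh4, Kf4, h6, f4.
White has 7 legal moves and is not in check → neither.

neither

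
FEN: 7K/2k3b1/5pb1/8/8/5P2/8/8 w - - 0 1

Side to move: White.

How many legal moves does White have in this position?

2

White to move; king on h8.
In check: yes, from the black bishop on g7.
Legal moves: Kg8, Kxg7.
Count: 2.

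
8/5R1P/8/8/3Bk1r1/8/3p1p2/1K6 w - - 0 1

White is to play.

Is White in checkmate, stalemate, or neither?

neither

White to move; white king on b1.
In check: no.
Legal moves for White include: Rf8, Rg7, Re7+, Rd7, Rc7, Rb7, Ra7, Rf6, Rf5, Rf4+, Rf3, Rxf2, Bh8, Bg7, Ba7, Bf6, Bb6, Be5, ... (list truncated; more exist).
White has legal moves and is not in check → neither.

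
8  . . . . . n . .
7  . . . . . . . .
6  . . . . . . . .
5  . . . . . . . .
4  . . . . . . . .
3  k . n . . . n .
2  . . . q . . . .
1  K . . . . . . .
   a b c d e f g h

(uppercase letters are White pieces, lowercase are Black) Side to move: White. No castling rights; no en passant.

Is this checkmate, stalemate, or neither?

stalemate

White to move; white king on a1.
In check: no.
King squares — b1: attacked by Nc3; a2: attacked by Qd2; b2: attacked by Qd2.
Legal moves for White: none.
Not in check and no legal moves → stalemate.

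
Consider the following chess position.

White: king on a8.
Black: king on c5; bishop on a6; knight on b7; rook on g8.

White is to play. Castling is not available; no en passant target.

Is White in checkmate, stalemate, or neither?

neither

White to move; white king on a8.
In check: yes, from the black rook on g8.
King squares — a7: available; b7: attacked by Ba6; b8: attacked by Rg8.
Legal moves for White: Ka7.
White is in check but has 1 legal move → neither.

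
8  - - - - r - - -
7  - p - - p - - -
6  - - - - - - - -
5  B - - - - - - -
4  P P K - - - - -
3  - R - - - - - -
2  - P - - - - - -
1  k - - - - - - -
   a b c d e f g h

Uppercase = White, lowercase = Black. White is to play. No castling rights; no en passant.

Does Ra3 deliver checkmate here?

no

After Ra3: black king on a1; in check: yes, from the white rook on a3.
Black has 2 legal replies: Kxb2, Kb1.
In check but a legal move exists → not checkmate.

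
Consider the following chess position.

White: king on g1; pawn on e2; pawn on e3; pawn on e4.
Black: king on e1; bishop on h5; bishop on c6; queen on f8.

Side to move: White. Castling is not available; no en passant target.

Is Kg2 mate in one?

After Kg2: black king on e1; in check: no.
Black is not in check, so this cannot be checkmate.

no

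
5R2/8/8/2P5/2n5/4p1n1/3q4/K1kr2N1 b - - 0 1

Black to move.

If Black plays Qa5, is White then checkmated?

After Qa5: white king on a1; in check: yes, from the black queen on a5.
King squares — b1: attacked by Kc1; a2: attacked by Qa5; b2: attacked by Kc1.
White has no legal moves → checkmate.

yes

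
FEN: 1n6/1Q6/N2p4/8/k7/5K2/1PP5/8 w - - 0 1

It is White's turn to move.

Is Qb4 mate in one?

After Qb4: black king on a4; in check: yes, from the white queen on b4.
King squares — a3: attacked by Pb2; b3: attacked by Pc2; b4: attacked by Na6; a5: attacked by Qb4; b5: attacked by Qb4.
Black has no legal moves → checkmate.

yes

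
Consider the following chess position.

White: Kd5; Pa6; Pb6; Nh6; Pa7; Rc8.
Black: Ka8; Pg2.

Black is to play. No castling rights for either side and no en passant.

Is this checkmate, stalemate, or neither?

Black to move; black king on a8.
In check: yes, from the white rook on c8.
King squares — a7: attacked by Pb6; b7: attacked by Pa6; b8: attacked by Pa7.
Legal moves for Black: none.
In check with no legal moves → checkmate.

checkmate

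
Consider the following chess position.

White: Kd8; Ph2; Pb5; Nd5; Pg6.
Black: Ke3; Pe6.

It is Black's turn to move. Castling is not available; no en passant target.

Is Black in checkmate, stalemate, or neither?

neither

Black to move; black king on e3.
In check: yes, from the white knight on d5.
King squares — d2: available; e2: available; f2: available; d3: available; f3: available; d4: available; e4: available; f4: attacked by Nd5.
Legal moves for Black: Ke4, Kd4, Kf3, Kd3, Kf2, Ke2, Kd2, exd5.
Black is in check but has 8 legal moves → neither.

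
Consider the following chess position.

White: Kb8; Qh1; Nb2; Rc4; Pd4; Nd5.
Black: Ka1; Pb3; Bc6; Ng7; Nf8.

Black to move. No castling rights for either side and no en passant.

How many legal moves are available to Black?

Black to move; king on a1.
In check: yes, from the white queen on h1.
Legal moves: Kxb2, Ka2.
Count: 2.

2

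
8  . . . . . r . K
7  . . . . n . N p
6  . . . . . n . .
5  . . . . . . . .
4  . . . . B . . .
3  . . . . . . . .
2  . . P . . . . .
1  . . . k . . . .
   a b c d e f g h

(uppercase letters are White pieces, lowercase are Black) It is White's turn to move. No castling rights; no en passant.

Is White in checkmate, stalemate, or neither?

White to move; white king on h8.
In check: yes, from the black rook on f8.
King squares — g7: own knight; h7: attacked by Nf6; g8: attacked by Nf6.
Legal moves for White: none.
In check with no legal moves → checkmate.

checkmate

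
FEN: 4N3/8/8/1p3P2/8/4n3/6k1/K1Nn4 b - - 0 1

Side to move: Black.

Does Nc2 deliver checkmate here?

After Nc2: white king on a1; in check: yes, from the black knight on c2.
White has 2 legal replies: Ka2, Kb1.
In check but a legal move exists → not checkmate.

no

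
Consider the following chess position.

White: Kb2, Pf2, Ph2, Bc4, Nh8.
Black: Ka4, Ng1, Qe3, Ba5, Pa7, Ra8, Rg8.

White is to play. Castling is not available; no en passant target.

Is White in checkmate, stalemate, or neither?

neither

White to move; white king on b2.
In check: no.
Legal moves for White include: Nf7, Ng6, Bxg8, Bf7, Be6, Ba6, Bd5, Bb5+, Bd3, Bb3+, Be2, Ba2, Bf1, Kc2, Ka2, Kb1, Ka1, fxe3, ... (list truncated; more exist).
White has legal moves and is not in check → neither.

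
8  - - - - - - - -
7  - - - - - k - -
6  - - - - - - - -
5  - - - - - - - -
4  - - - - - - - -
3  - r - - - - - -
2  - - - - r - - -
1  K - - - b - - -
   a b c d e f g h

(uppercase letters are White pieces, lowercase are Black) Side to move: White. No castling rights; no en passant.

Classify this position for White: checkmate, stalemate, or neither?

White to move; white king on a1.
In check: no.
King squares — b1: attacked by Rb3; a2: attacked by Re2; b2: attacked by Re2.
Legal moves for White: none.
Not in check and no legal moves → stalemate.

stalemate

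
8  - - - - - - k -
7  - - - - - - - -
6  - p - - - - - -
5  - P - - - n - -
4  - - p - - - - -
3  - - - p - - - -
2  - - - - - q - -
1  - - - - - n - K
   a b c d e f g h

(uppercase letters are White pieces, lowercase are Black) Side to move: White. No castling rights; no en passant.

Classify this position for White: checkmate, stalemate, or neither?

White to move; white king on h1.
In check: no.
King squares — g1: attacked by Qf2; g2: attacked by Qf2; h2: attacked by Nf1.
Legal moves for White: none.
Not in check and no legal moves → stalemate.

stalemate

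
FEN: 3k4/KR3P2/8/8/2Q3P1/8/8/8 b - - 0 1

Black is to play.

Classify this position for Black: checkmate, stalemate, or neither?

Black to move; black king on d8.
In check: no.
King squares — c7: attacked by Qc4; d7: attacked by Rb7; e7: attacked by Rb7; c8: attacked by Qc4; e8: attacked by Pf7.
Legal moves for Black: none.
Not in check and no legal moves → stalemate.

stalemate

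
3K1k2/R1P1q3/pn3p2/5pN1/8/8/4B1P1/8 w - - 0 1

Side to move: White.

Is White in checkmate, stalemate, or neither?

checkmate

White to move; white king on d8.
In check: yes, from the black queen on e7.
King squares — c7: own pawn; d7: attacked by Nb6; e7: attacked by Kf8; c8: attacked by Nb6; e8: attacked by Qe7.
Legal moves for White: none.
In check with no legal moves → checkmate.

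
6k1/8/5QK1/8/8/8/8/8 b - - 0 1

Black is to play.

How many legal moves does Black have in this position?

0

Black to move; king on g8.
In check: no.
Legal moves: none.
Count: 0.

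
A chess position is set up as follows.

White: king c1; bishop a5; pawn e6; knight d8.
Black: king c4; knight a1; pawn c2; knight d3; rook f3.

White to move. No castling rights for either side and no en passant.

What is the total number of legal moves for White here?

1

White to move; king on c1.
In check: yes, from the black knight on d3.
Legal moves: Kd2.
Count: 1.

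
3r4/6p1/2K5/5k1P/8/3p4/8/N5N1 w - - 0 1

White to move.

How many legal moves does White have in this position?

White to move; king on c6.
In check: no.
Legal moves: Kc7, Kb7, Kb6, Kc5, Kb5, Nh3, Nf3, Ne2, Nb3, Nc2, h6.
Count: 11.

11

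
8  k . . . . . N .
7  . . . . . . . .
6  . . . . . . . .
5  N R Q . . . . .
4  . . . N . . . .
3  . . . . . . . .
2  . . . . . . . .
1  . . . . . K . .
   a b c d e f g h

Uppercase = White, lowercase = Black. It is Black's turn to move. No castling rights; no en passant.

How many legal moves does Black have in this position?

Black to move; king on a8.
In check: no.
Legal moves: none.
Count: 0.

0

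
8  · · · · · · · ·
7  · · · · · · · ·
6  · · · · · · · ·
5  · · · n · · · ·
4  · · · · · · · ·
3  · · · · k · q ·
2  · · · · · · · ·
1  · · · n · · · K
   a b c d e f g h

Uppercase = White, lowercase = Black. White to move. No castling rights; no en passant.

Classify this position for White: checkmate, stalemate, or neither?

stalemate

White to move; white king on h1.
In check: no.
King squares — g1: attacked by Qg3; g2: attacked by Qg3; h2: attacked by Qg3.
Legal moves for White: none.
Not in check and no legal moves → stalemate.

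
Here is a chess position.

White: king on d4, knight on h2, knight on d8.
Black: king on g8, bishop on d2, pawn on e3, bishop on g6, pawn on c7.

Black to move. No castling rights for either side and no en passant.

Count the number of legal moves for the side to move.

21

Black to move; king on g8.
In check: no.
Legal moves: Kh8, Kf8, Kh7, Kg7, Be8, Bh7, Bf7, Bh5, Bf5, Be4, Bd3, Bc2, Bb1, Ba5, Bb4, Bc3+, Be1, Bc1, c6, e2, c5+.
Count: 21.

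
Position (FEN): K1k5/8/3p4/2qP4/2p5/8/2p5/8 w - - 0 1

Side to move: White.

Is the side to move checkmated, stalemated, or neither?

White to move; white king on a8.
In check: no.
King squares — a7: attacked by Qc5; b7: attacked by Kc8; b8: attacked by Kc8.
Legal moves for White: none.
Not in check and no legal moves → stalemate.

stalemate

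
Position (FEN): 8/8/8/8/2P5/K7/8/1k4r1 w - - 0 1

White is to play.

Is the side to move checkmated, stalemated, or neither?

White to move; white king on a3.
In check: no.
Legal moves for White: Kb4, Ka4, Kb3, c5.
White has 4 legal moves and is not in check → neither.

neither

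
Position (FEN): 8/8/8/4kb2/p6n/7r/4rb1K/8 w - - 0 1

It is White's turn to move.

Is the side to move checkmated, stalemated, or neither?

checkmate

White to move; white king on h2.
In check: yes, from the black rook on h3.
King squares — g1: attacked by Bf2; h1: attacked by Rh3; g2: attacked by Nh4; g3: attacked by Bf2; h3: attacked by Bf5.
Legal moves for White: none.
In check with no legal moves → checkmate.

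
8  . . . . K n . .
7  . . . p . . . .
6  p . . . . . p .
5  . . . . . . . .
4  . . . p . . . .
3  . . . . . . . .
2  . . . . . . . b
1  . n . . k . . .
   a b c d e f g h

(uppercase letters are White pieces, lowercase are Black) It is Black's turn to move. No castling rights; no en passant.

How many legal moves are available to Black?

22

Black to move; king on e1.
In check: no.
Legal moves: Nh7, Ne6, Bb8, Bc7, Bd6, Be5, Bf4, Bg3, Bg1, Kf2, Ke2, Kd2, Kf1, Kd1, Nc3, Na3, Nd2, d6, g5, a5, d3, d5.
Count: 22.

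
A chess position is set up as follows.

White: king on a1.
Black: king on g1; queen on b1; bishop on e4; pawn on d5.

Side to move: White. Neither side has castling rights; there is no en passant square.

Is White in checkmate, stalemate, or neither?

White to move; white king on a1.
In check: yes, from the black queen on b1.
King squares — b1: attacked by Be4; a2: attacked by Qb1; b2: attacked by Qb1.
Legal moves for White: none.
In check with no legal moves → checkmate.

checkmate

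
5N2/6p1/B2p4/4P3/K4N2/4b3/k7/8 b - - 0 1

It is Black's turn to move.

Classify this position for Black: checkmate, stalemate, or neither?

Black to move; black king on a2.
In check: no.
Legal moves for Black: Ba7, Bb6, Bc5, Bxf4, Bd4, Bf2, Bd2, Bg1, Bc1, Kb2, Kb1, Ka1, dxe5, g6, d5, g5.
Black has 16 legal moves and is not in check → neither.

neither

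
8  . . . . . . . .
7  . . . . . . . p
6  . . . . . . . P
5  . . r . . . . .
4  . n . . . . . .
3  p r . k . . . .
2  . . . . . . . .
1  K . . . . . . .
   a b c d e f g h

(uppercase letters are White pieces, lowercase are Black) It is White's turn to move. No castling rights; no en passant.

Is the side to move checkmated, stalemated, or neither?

stalemate

White to move; white king on a1.
In check: no.
King squares — b1: attacked by Rb3; a2: attacked by Nb4; b2: attacked by Pa3.
Legal moves for White: none.
Not in check and no legal moves → stalemate.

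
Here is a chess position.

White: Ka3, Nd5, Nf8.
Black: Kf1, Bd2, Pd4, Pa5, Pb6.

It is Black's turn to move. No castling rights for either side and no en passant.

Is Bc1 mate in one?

no

After Bc1: white king on a3; in check: yes, from the black bishop on c1.
White has 3 legal replies: Ka4, Kb3, Ka2.
In check but a legal move exists → not checkmate.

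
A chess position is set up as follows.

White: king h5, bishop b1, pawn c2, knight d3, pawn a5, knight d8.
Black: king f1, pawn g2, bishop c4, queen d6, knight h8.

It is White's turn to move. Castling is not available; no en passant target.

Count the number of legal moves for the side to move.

White to move; king on h5.
In check: no.
Legal moves: Nf7, Nb7, Ne6, Nc6, Kg5, Kh4, Kg4, Ne5, Nc5, Nf4, Nb4, Nf2, Nb2, Ne1, Nc1, Ba2, a6, c3.
Count: 18.

18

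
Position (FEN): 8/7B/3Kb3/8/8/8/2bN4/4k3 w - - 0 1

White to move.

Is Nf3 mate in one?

no

After Nf3: black king on e1; in check: yes, from the white knight on f3.
Black has 4 legal replies: Kf2, Ke2, Kf1, Kd1.
In check but a legal move exists → not checkmate.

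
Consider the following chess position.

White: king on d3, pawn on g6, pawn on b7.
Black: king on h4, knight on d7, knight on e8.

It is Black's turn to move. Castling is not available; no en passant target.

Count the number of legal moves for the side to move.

15

Black to move; king on h4.
In check: no.
Legal moves: Ng7, Nc7, Nef6, Nd6, Nf8, Nb8, Ndf6, Nb6, Ne5+, Nc5+, Kh5, Kg5, Kg4, Kh3, Kg3.
Count: 15.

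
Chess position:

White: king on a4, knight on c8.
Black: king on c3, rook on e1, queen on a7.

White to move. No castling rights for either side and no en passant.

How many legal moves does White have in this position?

White to move; king on a4.
In check: yes, from the black queen on a7.
Legal moves: Kb5, Nxa7.
Count: 2.

2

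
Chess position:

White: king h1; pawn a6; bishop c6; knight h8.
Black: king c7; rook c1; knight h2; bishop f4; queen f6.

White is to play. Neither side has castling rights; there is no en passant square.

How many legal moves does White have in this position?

White to move; king on h1.
In check: yes, from the black rook on c1.
Legal moves: Kg2.
Count: 1.

1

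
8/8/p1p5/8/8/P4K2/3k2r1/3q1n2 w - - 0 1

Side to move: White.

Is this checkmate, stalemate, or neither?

White to move; white king on f3.
In check: yes, from the black queen on d1.
Legal moves for White: Kf4, Ke4, Kxg2.
White is in check but has 3 legal moves → neither.

neither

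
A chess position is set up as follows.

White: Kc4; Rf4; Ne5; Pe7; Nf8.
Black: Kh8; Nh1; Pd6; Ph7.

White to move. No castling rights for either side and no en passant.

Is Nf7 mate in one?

no

After Nf7: black king on h8; in check: yes, from the white knight on f7.
Black has 2 legal replies: Kg8, Kg7.
In check but a legal move exists → not checkmate.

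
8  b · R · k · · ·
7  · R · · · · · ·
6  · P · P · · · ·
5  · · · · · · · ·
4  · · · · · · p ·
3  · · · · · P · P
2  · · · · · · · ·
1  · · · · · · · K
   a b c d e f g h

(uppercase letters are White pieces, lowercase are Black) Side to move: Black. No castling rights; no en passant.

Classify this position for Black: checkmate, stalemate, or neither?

Black to move; black king on e8.
In check: yes, from the white rook on c8.
King squares — d7: attacked by Rb7; e7: attacked by Pd6; f7: attacked by Rb7; d8: attacked by Rc8; f8: attacked by Rc8.
Legal moves for Black: none.
In check with no legal moves → checkmate.

checkmate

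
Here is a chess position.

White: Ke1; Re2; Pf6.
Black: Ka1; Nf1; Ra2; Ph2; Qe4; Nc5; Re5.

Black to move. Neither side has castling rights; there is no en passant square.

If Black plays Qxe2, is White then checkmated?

yes

After Qxe2: white king on e1; in check: yes, from the black queen on e2.
King squares — d1: attacked by Qe2; f1: attacked by Qe2; d2: attacked by Nf1; e2: attacked by Ra2; f2: attacked by Qe2.
White has no legal moves → checkmate.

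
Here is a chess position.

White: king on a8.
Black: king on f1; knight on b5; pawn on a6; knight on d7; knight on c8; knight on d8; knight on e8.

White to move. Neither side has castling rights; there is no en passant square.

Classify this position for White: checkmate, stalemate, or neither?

stalemate

White to move; white king on a8.
In check: no.
King squares — a7: attacked by Nb5; b7: attacked by Nd8; b8: attacked by Nd7.
Legal moves for White: none.
Not in check and no legal moves → stalemate.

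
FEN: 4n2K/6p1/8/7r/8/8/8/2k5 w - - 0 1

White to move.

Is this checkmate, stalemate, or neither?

neither

White to move; white king on h8.
In check: yes, from the black rook on h5.
King squares — g7: attacked by Ne8; h7: attacked by Rh5; g8: available.
Legal moves for White: Kg8.
White is in check but has 1 legal move → neither.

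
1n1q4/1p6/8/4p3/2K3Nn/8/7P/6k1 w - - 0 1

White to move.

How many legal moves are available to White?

11

White to move; king on c4.
In check: no.
Legal moves: Nh6, Nf6, Nxe5, Ne3, Nf2, Kc5, Kb5, Kb4, Kc3, Kb3, h3.
Count: 11.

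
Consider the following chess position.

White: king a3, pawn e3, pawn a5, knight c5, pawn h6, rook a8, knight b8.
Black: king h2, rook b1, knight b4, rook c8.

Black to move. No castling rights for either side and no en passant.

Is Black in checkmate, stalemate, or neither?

Black to move; black king on h2.
In check: no.
Legal moves for Black include: Rh8, Rg8, Rf8, Re8, Rd8, Rxb8, Rc7, Rc6, Rxc5, Nc6, Na6, Nd5, Nd3, Nc2+, Na2, Kh3, Kg3, Kg2, ... (list truncated; more exist).
Black has legal moves and is not in check → neither.

neither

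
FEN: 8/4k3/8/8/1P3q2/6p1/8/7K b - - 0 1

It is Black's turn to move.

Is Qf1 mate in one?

After Qf1: white king on h1; in check: yes, from the black queen on f1.
King squares — g1: attacked by Qf1; g2: attacked by Qf1; h2: attacked by Pg3.
White has no legal moves → checkmate.

yes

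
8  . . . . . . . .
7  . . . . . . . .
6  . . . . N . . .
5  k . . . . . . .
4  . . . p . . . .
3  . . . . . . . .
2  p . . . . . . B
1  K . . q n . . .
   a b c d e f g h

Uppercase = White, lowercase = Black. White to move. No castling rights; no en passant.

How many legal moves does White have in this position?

2

White to move; king on a1.
In check: yes, from the black queen on d1.
Legal moves: Kb2, Kxa2.
Count: 2.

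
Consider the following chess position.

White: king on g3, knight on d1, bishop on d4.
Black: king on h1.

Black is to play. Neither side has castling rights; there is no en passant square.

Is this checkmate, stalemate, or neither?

stalemate

Black to move; black king on h1.
In check: no.
King squares — g1: attacked by Bd4; g2: attacked by Kg3; h2: attacked by Kg3.
Legal moves for Black: none.
Not in check and no legal moves → stalemate.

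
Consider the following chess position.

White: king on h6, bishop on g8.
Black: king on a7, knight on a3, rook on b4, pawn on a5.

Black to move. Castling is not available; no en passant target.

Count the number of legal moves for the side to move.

Black to move; king on a7.
In check: no.
Legal moves: Kb8, Ka8, Kb7, Kb6, Ka6, Rb8, Rb7, Rb6+, Rb5, Rh4+, Rg4, Rf4, Re4, Rd4, Rc4, Ra4, Rb3, Rb2, Rb1, Nb5, Nc4, Nc2, Nb1, a4.
Count: 24.

24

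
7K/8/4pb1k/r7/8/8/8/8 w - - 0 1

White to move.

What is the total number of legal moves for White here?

White to move; king on h8.
In check: yes, from the black bishop on f6.
Legal moves: Kg8.
Count: 1.

1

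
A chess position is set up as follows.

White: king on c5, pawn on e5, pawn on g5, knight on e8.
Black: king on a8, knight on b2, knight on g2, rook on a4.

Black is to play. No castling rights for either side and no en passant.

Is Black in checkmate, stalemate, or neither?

neither

Black to move; black king on a8.
In check: no.
Legal moves for Black include: Kb8, Kb7, Ka7, Ra7, Ra6, Ra5+, Rh4, Rg4, Rf4, Re4, Rd4, Rc4+, Rb4, Ra3, Ra2, Ra1, Nh4, Nf4, ... (list truncated; more exist).
Black has legal moves and is not in check → neither.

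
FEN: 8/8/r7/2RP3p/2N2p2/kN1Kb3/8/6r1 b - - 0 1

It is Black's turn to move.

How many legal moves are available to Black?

Black to move; king on a3.
In check: yes, from the white knight on c4.
Legal moves: Kb4, Ka4, Kxb3, Ka2.
Count: 4.

4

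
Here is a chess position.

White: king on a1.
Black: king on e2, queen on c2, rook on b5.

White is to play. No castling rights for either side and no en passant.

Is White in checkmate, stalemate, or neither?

stalemate

White to move; white king on a1.
In check: no.
King squares — b1: attacked by Qc2; a2: attacked by Qc2; b2: attacked by Qc2.
Legal moves for White: none.
Not in check and no legal moves → stalemate.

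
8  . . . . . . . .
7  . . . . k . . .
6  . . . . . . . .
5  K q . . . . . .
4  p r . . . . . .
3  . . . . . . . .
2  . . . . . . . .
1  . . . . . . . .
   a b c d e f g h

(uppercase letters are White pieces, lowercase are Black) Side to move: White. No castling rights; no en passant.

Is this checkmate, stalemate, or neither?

checkmate

White to move; white king on a5.
In check: yes, from the black queen on b5.
King squares — a4: attacked by Rb4; b4: attacked by Qb5; b5: attacked by Rb4; a6: attacked by Qb5; b6: attacked by Qb5.
Legal moves for White: none.
In check with no legal moves → checkmate.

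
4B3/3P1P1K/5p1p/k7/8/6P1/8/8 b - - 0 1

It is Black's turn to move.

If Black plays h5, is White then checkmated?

After h5: white king on h7; in check: no.
White is not in check, so this cannot be checkmate.

no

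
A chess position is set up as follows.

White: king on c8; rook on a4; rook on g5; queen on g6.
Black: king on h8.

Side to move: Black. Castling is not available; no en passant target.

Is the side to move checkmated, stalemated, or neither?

stalemate

Black to move; black king on h8.
In check: no.
King squares — g7: attacked by Qg6; h7: attacked by Qg6; g8: attacked by Qg6.
Legal moves for Black: none.
Not in check and no legal moves → stalemate.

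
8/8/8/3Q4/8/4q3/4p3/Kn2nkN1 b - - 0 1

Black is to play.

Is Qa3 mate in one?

no

After Qa3: white king on a1; in check: yes, from the black queen on a3.
White has 2 legal replies: Kxb1, Qa2.
In check but a legal move exists → not checkmate.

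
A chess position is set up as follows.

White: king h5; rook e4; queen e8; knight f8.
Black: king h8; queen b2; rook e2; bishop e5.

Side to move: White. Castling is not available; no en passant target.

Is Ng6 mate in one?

After Ng6: black king on h8; in check: yes, from the white knight on g6 and the white queen on e8.
Black has 2 legal replies: Kh7, Kg7.
In check but a legal move exists → not checkmate.

no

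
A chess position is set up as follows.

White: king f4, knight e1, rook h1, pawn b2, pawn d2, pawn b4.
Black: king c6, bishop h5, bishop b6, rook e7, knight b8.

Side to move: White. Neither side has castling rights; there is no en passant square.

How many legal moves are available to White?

17

White to move; king on f4.
In check: no.
Legal moves: Kg5, Kf5, Kg3, Rxh5, Rh4, Rh3, Rh2, Rg1, Rf1, Nf3, Nd3, Ng2, Nc2, b5+, d3, b3, d4.
Count: 17.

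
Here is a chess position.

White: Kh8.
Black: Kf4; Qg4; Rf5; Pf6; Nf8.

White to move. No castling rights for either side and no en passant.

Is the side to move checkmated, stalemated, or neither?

stalemate

White to move; white king on h8.
In check: no.
King squares — g7: attacked by Qg4; h7: attacked by Nf8; g8: attacked by Qg4.
Legal moves for White: none.
Not in check and no legal moves → stalemate.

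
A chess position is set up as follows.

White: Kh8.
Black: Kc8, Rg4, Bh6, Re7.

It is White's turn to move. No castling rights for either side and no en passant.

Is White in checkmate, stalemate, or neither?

stalemate

White to move; white king on h8.
In check: no.
King squares — g7: attacked by Rg4; h7: attacked by Re7; g8: attacked by Rg4.
Legal moves for White: none.
Not in check and no legal moves → stalemate.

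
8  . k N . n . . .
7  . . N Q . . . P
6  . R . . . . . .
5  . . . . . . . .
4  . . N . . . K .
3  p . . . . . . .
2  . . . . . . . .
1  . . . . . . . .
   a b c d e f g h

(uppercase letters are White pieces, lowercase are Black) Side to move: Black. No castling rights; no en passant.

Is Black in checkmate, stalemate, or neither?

checkmate

Black to move; black king on b8.
In check: yes, from the white rook on b6.
King squares — a7: attacked by Nc8; b7: attacked by Rb6; c7: attacked by Qd7; a8: attacked by Nc7; c8: attacked by Qd7.
Legal moves for Black: none.
In check with no legal moves → checkmate.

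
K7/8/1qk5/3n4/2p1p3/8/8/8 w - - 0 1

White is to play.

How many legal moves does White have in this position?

0

White to move; king on a8.
In check: no.
Legal moves: none.
Count: 0.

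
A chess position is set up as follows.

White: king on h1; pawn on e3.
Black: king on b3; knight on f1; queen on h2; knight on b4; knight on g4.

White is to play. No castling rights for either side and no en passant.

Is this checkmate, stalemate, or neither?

White to move; white king on h1.
In check: yes, from the black queen on h2.
King squares — g1: attacked by Qh2; g2: attacked by Qh2; h2: attacked by Nf1.
Legal moves for White: none.
In check with no legal moves → checkmate.

checkmate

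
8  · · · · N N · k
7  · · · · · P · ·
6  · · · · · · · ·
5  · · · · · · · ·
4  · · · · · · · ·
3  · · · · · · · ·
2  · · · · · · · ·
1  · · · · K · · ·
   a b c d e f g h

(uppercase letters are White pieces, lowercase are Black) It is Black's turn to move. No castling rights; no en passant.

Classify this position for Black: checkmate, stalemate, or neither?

stalemate

Black to move; black king on h8.
In check: no.
King squares — g7: attacked by Ne8; h7: attacked by Nf8; g8: attacked by Pf7.
Legal moves for Black: none.
Not in check and no legal moves → stalemate.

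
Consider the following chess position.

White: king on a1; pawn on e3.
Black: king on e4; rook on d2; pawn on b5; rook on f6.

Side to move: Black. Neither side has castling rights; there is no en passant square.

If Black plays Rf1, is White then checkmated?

yes

After Rf1: white king on a1; in check: yes, from the black rook on f1.
King squares — b1: attacked by Rf1; a2: attacked by Rd2; b2: attacked by Rd2.
White has no legal moves → checkmate.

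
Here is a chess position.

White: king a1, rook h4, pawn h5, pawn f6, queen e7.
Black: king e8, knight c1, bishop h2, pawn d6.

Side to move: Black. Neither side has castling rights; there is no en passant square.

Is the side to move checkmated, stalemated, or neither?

checkmate

Black to move; black king on e8.
In check: yes, from the white queen on e7.
King squares — d7: attacked by Qe7; e7: attacked by Pf6; f7: attacked by Qe7; d8: attacked by Qe7; f8: attacked by Qe7.
Legal moves for Black: none.
In check with no legal moves → checkmate.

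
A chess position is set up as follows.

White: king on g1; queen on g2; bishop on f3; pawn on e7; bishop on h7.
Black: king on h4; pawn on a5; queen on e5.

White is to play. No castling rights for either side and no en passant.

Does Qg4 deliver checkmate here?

After Qg4: black king on h4; in check: yes, from the white queen on g4.
King squares — g3: attacked by Qg4; h3: attacked by Qg4; g4: attacked by Bf3; g5: attacked by Qg4; h5: attacked by Qg4.
Black has no legal moves → checkmate.

yes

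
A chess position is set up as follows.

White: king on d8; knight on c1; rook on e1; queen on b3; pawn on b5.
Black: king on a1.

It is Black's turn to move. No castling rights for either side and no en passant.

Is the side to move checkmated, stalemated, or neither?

stalemate

Black to move; black king on a1.
In check: no.
King squares — b1: attacked by Qb3; a2: attacked by Nc1; b2: attacked by Qb3.
Legal moves for Black: none.
Not in check and no legal moves → stalemate.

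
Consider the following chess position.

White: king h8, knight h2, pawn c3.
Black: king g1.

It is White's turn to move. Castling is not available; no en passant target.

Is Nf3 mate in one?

After Nf3: black king on g1; in check: yes, from the white knight on f3.
Black has 4 legal replies: Kg2, Kf2, Kh1, Kf1.
In check but a legal move exists → not checkmate.

no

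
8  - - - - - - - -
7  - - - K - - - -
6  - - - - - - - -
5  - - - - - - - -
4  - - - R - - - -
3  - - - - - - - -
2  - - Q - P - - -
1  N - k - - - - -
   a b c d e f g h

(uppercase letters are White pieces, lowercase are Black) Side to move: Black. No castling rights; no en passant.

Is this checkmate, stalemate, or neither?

checkmate

Black to move; black king on c1.
In check: yes, from the white queen on c2.
King squares — b1: attacked by Qc2; d1: attacked by Qc2; b2: attacked by Qc2; c2: attacked by Na1; d2: attacked by Qc2.
Legal moves for Black: none.
In check with no legal moves → checkmate.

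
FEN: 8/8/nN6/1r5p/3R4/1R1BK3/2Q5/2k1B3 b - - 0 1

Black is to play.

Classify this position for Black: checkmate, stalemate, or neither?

checkmate

Black to move; black king on c1.
In check: yes, from the white queen on c2.
King squares — b1: attacked by Qc2; d1: attacked by Qc2; b2: attacked by Qc2; c2: attacked by Bd3; d2: attacked by Be1.
Legal moves for Black: none.
In check with no legal moves → checkmate.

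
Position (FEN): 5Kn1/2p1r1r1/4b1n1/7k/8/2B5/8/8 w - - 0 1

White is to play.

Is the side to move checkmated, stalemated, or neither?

checkmate

White to move; white king on f8.
In check: yes, from the black knight on g6.
King squares — e7: attacked by Ng6; f7: attacked by Be6; g7: attacked by Re7; e8: attacked by Re7; g8: attacked by Be6.
Legal moves for White: none.
In check with no legal moves → checkmate.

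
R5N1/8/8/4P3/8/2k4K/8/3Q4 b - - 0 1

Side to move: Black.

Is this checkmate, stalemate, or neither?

neither

Black to move; black king on c3.
In check: no.
Legal moves for Black: Kc4, Kb4, Kb2.
Black has 3 legal moves and is not in check → neither.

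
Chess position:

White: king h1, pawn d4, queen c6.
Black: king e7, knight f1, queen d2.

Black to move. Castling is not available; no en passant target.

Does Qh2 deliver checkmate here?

After Qh2: white king on h1; in check: yes, from the black queen on h2.
King squares — g1: attacked by Qh2; g2: attacked by Qh2; h2: attacked by Nf1.
White has no legal moves → checkmate.

yes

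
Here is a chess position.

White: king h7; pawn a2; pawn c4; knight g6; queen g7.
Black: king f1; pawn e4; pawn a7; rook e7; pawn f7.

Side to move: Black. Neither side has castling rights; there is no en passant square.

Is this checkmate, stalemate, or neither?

Black to move; black king on f1.
In check: no.
Legal moves for Black: Re8, Rd7, Rc7, Rb7, Re6, Re5, Kg2, Kf2, Ke2, Kg1, Ke1, fxg6, f6, a6, e3, f5, a5.
Black has 17 legal moves and is not in check → neither.

neither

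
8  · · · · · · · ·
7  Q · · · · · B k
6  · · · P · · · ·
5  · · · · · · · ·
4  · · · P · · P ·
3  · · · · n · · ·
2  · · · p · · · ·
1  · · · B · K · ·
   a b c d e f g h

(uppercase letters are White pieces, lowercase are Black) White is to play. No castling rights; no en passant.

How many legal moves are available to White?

White to move; king on f1.
In check: yes, from the black knight on e3.
Legal moves: Kf2, Ke2, Kg1.
Count: 3.

3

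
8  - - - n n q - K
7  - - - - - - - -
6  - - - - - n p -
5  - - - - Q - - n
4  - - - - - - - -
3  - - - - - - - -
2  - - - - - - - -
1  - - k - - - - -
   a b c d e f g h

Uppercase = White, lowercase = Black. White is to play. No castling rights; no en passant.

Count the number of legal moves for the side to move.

0

White to move; king on h8.
In check: yes, from the black queen on f8.
Legal moves: none.
Count: 0.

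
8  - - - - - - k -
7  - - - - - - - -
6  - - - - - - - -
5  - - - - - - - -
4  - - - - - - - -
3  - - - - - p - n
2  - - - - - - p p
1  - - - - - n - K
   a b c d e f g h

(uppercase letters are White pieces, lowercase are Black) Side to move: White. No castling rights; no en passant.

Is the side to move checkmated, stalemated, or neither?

checkmate

White to move; white king on h1.
In check: yes, from the black pawn on g2.
King squares — g1: attacked by Ph2; g2: attacked by Pf3; h2: attacked by Nf1.
Legal moves for White: none.
In check with no legal moves → checkmate.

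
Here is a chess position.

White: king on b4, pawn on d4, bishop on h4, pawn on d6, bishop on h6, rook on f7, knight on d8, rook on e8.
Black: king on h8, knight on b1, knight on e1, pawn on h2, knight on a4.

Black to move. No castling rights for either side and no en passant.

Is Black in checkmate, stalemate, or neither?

checkmate

Black to move; black king on h8.
In check: yes, from the white rook on e8.
King squares — g7: attacked by Bh6; h7: attacked by Rf7; g8: attacked by Re8.
Legal moves for Black: none.
In check with no legal moves → checkmate.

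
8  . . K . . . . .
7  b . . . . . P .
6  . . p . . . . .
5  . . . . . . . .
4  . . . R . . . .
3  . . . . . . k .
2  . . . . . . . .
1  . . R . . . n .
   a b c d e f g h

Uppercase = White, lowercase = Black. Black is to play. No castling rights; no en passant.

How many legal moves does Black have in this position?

Black to move; king on g3.
In check: no.
Legal moves: Bb8, Bb6, Bc5, Bxd4, Kh3, Kf3, Kh2, Kg2, Kf2, Nh3, Nf3, Ne2, c5.
Count: 13.

13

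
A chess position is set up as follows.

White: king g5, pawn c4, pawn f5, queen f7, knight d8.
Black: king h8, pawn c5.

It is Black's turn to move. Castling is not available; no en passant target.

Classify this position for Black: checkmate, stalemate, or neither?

Black to move; black king on h8.
In check: no.
King squares — g7: attacked by Qf7; h7: attacked by Qf7; g8: attacked by Qf7.
Legal moves for Black: none.
Not in check and no legal moves → stalemate.

stalemate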